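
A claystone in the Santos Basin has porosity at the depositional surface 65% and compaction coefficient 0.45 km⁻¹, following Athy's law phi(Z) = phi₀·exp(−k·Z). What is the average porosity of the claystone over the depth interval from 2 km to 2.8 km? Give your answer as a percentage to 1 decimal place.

⟨phi⟩ = (1/(Z₂−Z₁)) ∫ phi₀ e^(−kZ) dZ = phi₀·(e^(−k·Z₁) − e^(−k·Z₂)) / (k·(Z₂−Z₁))
e^(−0.45×2) = 0.4066; e^(−0.45×2.8) = 0.2837
⟨phi⟩ = 0.65 × (0.4066 − 0.2837) / (0.45 × 0.8) = 0.65 × 0.3414 = 0.2219

22.2%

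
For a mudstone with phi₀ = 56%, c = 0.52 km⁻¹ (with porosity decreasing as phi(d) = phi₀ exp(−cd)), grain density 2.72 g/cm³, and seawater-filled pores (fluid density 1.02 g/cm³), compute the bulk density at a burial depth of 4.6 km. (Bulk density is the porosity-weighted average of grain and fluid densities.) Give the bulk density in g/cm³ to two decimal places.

2.63 g/cm³

Porosity at depth: phi = 0.56·exp(−0.52×4.6) = 0.56×0.0914 = 0.0512
Bulk density: ρ_b = (1−phi)ρ_g + phi·ρ_f = 0.9488×2.72 + 0.0512×1.02
       = 2.581 + 0.052 = 2.633 g/cm³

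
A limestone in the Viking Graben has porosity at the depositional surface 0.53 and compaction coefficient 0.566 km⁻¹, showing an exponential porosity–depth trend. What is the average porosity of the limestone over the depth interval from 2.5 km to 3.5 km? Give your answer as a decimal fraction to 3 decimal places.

⟨n⟩ = (1/(z₂−z₁)) ∫ n₀ e^(−cz) dz = n₀·(e^(−c·z₁) − e^(−c·z₂)) / (c·(z₂−z₁))
e^(−0.566×2.5) = 0.2429; e^(−0.566×3.5) = 0.1379
⟨n⟩ = 0.53 × (0.2429 − 0.1379) / (0.566 × 1) = 0.53 × 0.1855 = 0.0983

0.098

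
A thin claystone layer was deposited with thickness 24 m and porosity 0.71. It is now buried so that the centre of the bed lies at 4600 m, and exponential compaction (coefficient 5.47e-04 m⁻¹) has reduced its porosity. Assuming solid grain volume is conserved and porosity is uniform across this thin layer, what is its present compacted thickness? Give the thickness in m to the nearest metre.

Working in km (1 km = 1000 m; β in km⁻¹ = β in m⁻¹ × 1000):
Porosity at 4.6 km: φ = 0.71·exp(−0.547×4.6) = 0.0573
Solid-volume conservation: h(1−φ) = h₀(1−φ₀) ⇒ h = h₀·(1−φ₀)/(1−φ)
h = 0.024 × (1 − 0.71)/(1 − 0.0573) = 0.024 × 0.3076 = 0.0074 km

7 m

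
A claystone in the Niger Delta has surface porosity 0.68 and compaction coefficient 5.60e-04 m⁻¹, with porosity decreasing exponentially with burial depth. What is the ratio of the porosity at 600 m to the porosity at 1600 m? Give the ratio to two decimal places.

Working in km (1 km = 1000 m; k in km⁻¹ = k in m⁻¹ × 1000):
n(Z₁)/n(Z₂) = e^(−k·Z₁)/e^(−k·Z₂) = e^{k(Z₂−Z₁)}
= exp(0.56 × 1) = exp(0.56) = 1.7507

1.75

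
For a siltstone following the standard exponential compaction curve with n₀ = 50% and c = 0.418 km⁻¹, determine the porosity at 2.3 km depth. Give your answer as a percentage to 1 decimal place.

n = n₀·exp(−c·Z) = 0.5 × exp(−0.418 × 2.3) = 0.5 × exp(−0.9614)
  = 0.5 × 0.3824 = 0.1912

19.1%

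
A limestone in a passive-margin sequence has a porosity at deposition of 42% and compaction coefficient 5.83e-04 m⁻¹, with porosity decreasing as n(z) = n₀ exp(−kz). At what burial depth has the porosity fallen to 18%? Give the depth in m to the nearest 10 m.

1450 m

Working in km (1 km = 1000 m; k in km⁻¹ = k in m⁻¹ × 1000):
Invert Athy's law: z = ln(n₀/n) / k
z = ln(0.42/0.18) / 0.583 = ln(2.333) / 0.583 = 0.8473 / 0.583 = 1.453 km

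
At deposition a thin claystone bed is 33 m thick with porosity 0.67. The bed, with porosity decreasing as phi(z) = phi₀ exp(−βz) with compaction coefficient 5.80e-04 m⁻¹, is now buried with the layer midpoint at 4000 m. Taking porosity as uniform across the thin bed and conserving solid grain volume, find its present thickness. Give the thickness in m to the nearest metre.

Working in km (1 km = 1000 m; β in km⁻¹ = β in m⁻¹ × 1000):
Porosity at 4 km: phi = 0.67·exp(−0.58×4) = 0.0658
Solid-volume conservation: h(1−phi) = h₀(1−phi₀) ⇒ h = h₀·(1−phi₀)/(1−phi)
h = 0.033 × (1 − 0.67)/(1 − 0.0658) = 0.033 × 0.3533 = 0.0117 km

12 m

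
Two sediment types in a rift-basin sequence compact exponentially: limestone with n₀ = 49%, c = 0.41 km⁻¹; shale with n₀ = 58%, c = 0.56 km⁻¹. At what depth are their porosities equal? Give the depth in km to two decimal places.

Set n₀ₐ e^(−cₐZ) = n₀ᵦ e^(−cᵦZ) ⇒ ln(n₀ₐ/n₀ᵦ) = (cₐ − cᵦ)·Z
Z = ln(0.49/0.58) / (0.41 − 0.56) = -0.1686 / -0.15 = 1.124 km

1.12 km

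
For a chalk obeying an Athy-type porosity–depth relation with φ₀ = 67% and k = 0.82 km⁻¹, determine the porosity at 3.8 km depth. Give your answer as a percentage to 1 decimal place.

φ = φ₀·exp(−k·Z) = 0.67 × exp(−0.82 × 3.8) = 0.67 × exp(−3.116)
  = 0.67 × 0.0443 = 0.0297

3.0%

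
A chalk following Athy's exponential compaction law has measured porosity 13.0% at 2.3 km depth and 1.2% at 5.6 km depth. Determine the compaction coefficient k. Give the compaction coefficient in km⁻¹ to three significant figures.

0.722 km⁻¹

Athy: phi(d) = phi₀ e^(−kd) ⇒ phi₁/phi₂ = e^{k(d₂−d₁)} ⇒ k = ln(phi₁/phi₂)/(d₂−d₁)
k = ln(0.13/0.012) / (5.6 − 2.3) = ln(10.83) / 3.3 = 2.3826 / 3.3 = 0.722 km⁻¹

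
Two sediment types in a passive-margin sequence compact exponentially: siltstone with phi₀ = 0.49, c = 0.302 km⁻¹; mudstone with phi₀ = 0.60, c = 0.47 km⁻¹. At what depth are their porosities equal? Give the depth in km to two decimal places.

Set phi₀ₐ e^(−cₐZ) = phi₀ᵦ e^(−cᵦZ) ⇒ ln(phi₀ₐ/phi₀ᵦ) = (cₐ − cᵦ)·Z
Z = ln(0.49/0.6) / (0.302 − 0.47) = -0.2025 / -0.168 = 1.206 km

1.21 km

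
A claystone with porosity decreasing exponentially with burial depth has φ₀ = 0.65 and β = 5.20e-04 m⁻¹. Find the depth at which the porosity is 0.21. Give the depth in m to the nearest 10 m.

Working in km (1 km = 1000 m; β in km⁻¹ = β in m⁻¹ × 1000):
Invert Athy's law: d = ln(φ₀/φ) / β
d = ln(0.65/0.21) / 0.52 = ln(3.095) / 0.52 = 1.1299 / 0.52 = 2.173 km

2170 m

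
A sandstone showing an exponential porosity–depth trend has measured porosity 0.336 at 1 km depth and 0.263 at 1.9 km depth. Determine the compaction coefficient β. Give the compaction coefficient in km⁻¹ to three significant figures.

0.272 km⁻¹

Athy: n(Z) = n₀ e^(−βZ) ⇒ n₁/n₂ = e^{β(Z₂−Z₁)} ⇒ β = ln(n₁/n₂)/(Z₂−Z₁)
β = ln(0.336/0.263) / (1.9 − 1) = ln(1.278) / 0.9 = 0.2450 / 0.9 = 0.2722 km⁻¹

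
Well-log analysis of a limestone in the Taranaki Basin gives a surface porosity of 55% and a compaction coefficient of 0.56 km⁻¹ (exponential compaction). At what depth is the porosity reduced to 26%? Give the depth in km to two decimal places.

1.34 km

Invert Athy's law: Z = ln(n₀/n) / k
Z = ln(0.55/0.26) / 0.56 = ln(2.115) / 0.56 = 0.7492 / 0.56 = 1.338 km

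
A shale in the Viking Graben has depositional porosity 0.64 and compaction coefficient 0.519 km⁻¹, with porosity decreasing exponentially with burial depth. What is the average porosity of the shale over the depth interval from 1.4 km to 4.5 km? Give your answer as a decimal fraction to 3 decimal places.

⟨φ⟩ = (1/(Z₂−Z₁)) ∫ φ₀ e^(−kZ) dZ = φ₀·(e^(−k·Z₁) − e^(−k·Z₂)) / (k·(Z₂−Z₁))
e^(−0.519×1.4) = 0.4836; e^(−0.519×4.5) = 0.0968
⟨φ⟩ = 0.64 × (0.4836 − 0.0968) / (0.519 × 3.1) = 0.64 × 0.2404 = 0.1539

0.154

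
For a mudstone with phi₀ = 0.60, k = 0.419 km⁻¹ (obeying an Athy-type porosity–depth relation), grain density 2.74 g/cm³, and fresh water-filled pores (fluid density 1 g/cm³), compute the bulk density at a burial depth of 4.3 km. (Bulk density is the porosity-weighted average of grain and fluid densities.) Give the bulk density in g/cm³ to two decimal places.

Porosity at depth: phi = 0.6·exp(−0.419×4.3) = 0.6×0.1650 = 0.0990
Bulk density: ρ_b = (1−phi)ρ_g + phi·ρ_f = 0.9010×2.74 + 0.0990×1
       = 2.469 + 0.099 = 2.568 g/cm³

2.57 g/cm³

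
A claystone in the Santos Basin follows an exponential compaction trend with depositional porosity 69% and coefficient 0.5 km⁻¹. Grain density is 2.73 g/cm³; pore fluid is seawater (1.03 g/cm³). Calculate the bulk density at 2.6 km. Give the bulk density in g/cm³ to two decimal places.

2.41 g/cm³

Porosity at depth: phi = 0.69·exp(−0.5×2.6) = 0.69×0.2725 = 0.1880
Bulk density: ρ_b = (1−phi)ρ_g + phi·ρ_f = 0.8120×2.73 + 0.1880×1.03
       = 2.217 + 0.194 = 2.410 g/cm³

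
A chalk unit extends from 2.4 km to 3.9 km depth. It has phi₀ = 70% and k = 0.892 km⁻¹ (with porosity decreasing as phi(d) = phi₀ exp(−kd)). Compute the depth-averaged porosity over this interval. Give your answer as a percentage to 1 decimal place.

4.5%

⟨phi⟩ = (1/(d₂−d₁)) ∫ phi₀ e^(−kd) dd = phi₀·(e^(−k·d₁) − e^(−k·d₂)) / (k·(d₂−d₁))
e^(−0.892×2.4) = 0.1176; e^(−0.892×3.9) = 0.0308
⟨phi⟩ = 0.7 × (0.1176 − 0.0308) / (0.892 × 1.5) = 0.7 × 0.0648 = 0.0454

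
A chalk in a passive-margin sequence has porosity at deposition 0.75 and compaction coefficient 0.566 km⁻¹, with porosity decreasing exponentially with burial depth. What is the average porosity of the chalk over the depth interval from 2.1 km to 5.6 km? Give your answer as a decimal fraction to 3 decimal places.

0.099

⟨phi⟩ = (1/(z₂−z₁)) ∫ phi₀ e^(−kz) dz = phi₀·(e^(−k·z₁) − e^(−k·z₂)) / (k·(z₂−z₁))
e^(−0.566×2.1) = 0.3046; e^(−0.566×5.6) = 0.0420
⟨phi⟩ = 0.75 × (0.3046 − 0.0420) / (0.566 × 3.5) = 0.75 × 0.1326 = 0.0994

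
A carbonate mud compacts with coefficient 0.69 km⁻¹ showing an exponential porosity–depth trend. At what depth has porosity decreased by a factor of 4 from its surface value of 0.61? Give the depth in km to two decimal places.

2.01 km

phi/phi₀ = 1/4 ⇒ exp(−c·z) = 1/4 ⇒ z = ln(4) / c
z = 1.3863 / 0.69 = 2.009 km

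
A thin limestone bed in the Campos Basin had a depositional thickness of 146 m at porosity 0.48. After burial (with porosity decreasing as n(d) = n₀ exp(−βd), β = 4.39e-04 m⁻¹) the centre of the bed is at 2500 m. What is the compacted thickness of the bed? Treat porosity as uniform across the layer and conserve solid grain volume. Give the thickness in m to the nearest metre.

Working in km (1 km = 1000 m; β in km⁻¹ = β in m⁻¹ × 1000):
Porosity at 2.5 km: n = 0.48·exp(−0.439×2.5) = 0.1602
Solid-volume conservation: h(1−n) = h₀(1−n₀) ⇒ h = h₀·(1−n₀)/(1−n)
h = 0.146 × (1 − 0.48)/(1 − 0.1602) = 0.146 × 0.6192 = 0.0904 km

90 m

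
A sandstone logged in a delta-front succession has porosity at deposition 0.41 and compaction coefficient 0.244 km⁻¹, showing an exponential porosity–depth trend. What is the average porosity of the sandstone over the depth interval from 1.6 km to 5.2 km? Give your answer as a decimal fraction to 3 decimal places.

0.185

⟨n⟩ = (1/(d₂−d₁)) ∫ n₀ e^(−βd) dd = n₀·(e^(−β·d₁) − e^(−β·d₂)) / (β·(d₂−d₁))
e^(−0.244×1.6) = 0.6768; e^(−0.244×5.2) = 0.2812
⟨n⟩ = 0.41 × (0.6768 − 0.2812) / (0.244 × 3.6) = 0.41 × 0.4504 = 0.1847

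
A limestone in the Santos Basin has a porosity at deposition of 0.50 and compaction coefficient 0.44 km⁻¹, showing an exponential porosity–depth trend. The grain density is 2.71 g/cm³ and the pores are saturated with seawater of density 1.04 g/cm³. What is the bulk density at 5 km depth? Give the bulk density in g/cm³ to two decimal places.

Porosity at depth: φ = 0.5·exp(−0.44×5) = 0.5×0.1108 = 0.0554
Bulk density: ρ_b = (1−φ)ρ_g + φ·ρ_f = 0.9446×2.71 + 0.0554×1.04
       = 2.560 + 0.058 = 2.617 g/cm³

2.62 g/cm³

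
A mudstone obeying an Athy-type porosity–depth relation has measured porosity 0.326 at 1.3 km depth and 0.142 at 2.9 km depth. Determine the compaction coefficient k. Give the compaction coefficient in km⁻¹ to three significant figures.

0.519 km⁻¹

Athy: n(z) = n₀ e^(−kz) ⇒ n₁/n₂ = e^{k(z₂−z₁)} ⇒ k = ln(n₁/n₂)/(z₂−z₁)
k = ln(0.326/0.142) / (2.9 − 1.3) = ln(2.296) / 1.6 = 0.8311 / 1.6 = 0.5194 km⁻¹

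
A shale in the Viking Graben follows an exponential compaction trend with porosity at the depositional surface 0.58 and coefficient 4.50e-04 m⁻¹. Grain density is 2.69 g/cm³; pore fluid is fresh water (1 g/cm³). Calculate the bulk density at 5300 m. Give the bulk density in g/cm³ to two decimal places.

Working in km (1 km = 1000 m; k in km⁻¹ = k in m⁻¹ × 1000):
Porosity at depth: n = 0.58·exp(−0.45×5.3) = 0.58×0.0921 = 0.0534
Bulk density: ρ_b = (1−n)ρ_g + n·ρ_f = 0.9466×2.69 + 0.0534×1
       = 2.546 + 0.053 = 2.600 g/cm³

2.60 g/cm³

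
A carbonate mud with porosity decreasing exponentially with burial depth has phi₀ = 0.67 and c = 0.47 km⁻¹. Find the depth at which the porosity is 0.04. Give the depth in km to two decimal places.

Invert Athy's law: Z = ln(phi₀/phi) / c
Z = ln(0.67/0.04) / 0.47 = ln(16.75) / 0.47 = 2.8184 / 0.47 = 5.997 km

6.00 km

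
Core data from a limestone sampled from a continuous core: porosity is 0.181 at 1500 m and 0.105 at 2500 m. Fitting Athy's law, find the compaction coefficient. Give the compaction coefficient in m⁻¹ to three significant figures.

Working in km (1 km = 1000 m; c in km⁻¹ = c in m⁻¹ × 1000):
Athy: n(z) = n₀ e^(−cz) ⇒ n₁/n₂ = e^{c(z₂−z₁)} ⇒ c = ln(n₁/n₂)/(z₂−z₁)
c = ln(0.181/0.105) / (2.5 − 1.5) = ln(1.724) / 1 = 0.5445 / 1 = 0.5445 km⁻¹

0.000545 m⁻¹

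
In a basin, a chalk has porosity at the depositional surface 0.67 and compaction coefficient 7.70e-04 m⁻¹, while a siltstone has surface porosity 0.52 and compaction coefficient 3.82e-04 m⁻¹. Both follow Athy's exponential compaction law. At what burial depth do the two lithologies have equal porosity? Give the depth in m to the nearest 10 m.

Working in km (1 km = 1000 m; k in km⁻¹ = k in m⁻¹ × 1000):
Set φ₀ₐ e^(−kₐZ) = φ₀ᵦ e^(−kᵦZ) ⇒ ln(φ₀ₐ/φ₀ᵦ) = (kₐ − kᵦ)·Z
Z = ln(0.67/0.52) / (0.77 − 0.382) = 0.2534 / 0.388 = 0.653 km

650 m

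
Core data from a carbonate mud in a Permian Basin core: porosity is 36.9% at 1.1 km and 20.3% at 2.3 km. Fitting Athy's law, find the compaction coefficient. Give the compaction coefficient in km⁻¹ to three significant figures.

Athy: phi(d) = phi₀ e^(−cd) ⇒ phi₁/phi₂ = e^{c(d₂−d₁)} ⇒ c = ln(phi₁/phi₂)/(d₂−d₁)
c = ln(0.369/0.203) / (2.3 − 1.1) = ln(1.818) / 1.2 = 0.5976 / 1.2 = 0.498 km⁻¹

0.498 km⁻¹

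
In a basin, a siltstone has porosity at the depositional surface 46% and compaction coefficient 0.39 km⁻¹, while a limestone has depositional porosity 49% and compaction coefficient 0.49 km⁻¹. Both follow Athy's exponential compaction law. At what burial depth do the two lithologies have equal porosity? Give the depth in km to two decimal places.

Set phi₀ₐ e^(−βₐZ) = phi₀ᵦ e^(−βᵦZ) ⇒ ln(phi₀ₐ/phi₀ᵦ) = (βₐ − βᵦ)·Z
Z = ln(0.46/0.49) / (0.39 − 0.49) = -0.0632 / -0.1 = 0.632 km

0.63 km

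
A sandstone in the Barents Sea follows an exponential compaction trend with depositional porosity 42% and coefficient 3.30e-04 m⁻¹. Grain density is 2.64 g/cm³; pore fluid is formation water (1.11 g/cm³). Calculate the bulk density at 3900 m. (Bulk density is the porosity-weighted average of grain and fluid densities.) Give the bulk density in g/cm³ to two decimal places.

2.46 g/cm³

Working in km (1 km = 1000 m; β in km⁻¹ = β in m⁻¹ × 1000):
Porosity at depth: n = 0.42·exp(−0.33×3.9) = 0.42×0.2761 = 0.1160
Bulk density: ρ_b = (1−n)ρ_g + n·ρ_f = 0.8840×2.64 + 0.1160×1.11
       = 2.334 + 0.129 = 2.463 g/cm³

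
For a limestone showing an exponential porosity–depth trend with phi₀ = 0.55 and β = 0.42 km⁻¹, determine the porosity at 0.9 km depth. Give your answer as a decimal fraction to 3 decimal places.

phi = phi₀·exp(−β·z) = 0.55 × exp(−0.42 × 0.9) = 0.55 × exp(−0.378)
  = 0.55 × 0.6852 = 0.3769

0.377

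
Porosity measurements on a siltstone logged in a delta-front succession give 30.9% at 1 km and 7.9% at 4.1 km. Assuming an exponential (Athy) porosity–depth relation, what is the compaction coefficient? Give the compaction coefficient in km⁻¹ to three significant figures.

Athy: φ(d) = φ₀ e^(−kd) ⇒ φ₁/φ₂ = e^{k(d₂−d₁)} ⇒ k = ln(φ₁/φ₂)/(d₂−d₁)
k = ln(0.309/0.079) / (4.1 − 1) = ln(3.911) / 3.1 = 1.3639 / 3.1 = 0.44 km⁻¹

0.440 km⁻¹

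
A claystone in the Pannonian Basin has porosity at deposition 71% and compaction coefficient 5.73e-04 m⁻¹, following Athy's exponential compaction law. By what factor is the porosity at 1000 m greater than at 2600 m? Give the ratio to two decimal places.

2.50

Working in km (1 km = 1000 m; β in km⁻¹ = β in m⁻¹ × 1000):
phi(z₁)/phi(z₂) = e^(−β·z₁)/e^(−β·z₂) = e^{β(z₂−z₁)}
= exp(0.573 × 1.6) = exp(0.9168) = 2.5013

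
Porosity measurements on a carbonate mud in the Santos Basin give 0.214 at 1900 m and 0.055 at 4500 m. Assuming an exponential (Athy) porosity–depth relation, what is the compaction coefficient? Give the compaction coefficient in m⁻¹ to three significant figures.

0.000523 m⁻¹

Working in km (1 km = 1000 m; c in km⁻¹ = c in m⁻¹ × 1000):
Athy: n(Z) = n₀ e^(−cZ) ⇒ n₁/n₂ = e^{c(Z₂−Z₁)} ⇒ c = ln(n₁/n₂)/(Z₂−Z₁)
c = ln(0.214/0.055) / (4.5 − 1.9) = ln(3.891) / 2.6 = 1.3586 / 2.6 = 0.5226 km⁻¹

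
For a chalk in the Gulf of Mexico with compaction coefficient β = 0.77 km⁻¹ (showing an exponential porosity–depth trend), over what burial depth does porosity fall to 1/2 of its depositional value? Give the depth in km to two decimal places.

0.90 km

phi/phi₀ = 1/2 ⇒ exp(−β·Z) = 1/2 ⇒ Z = ln(2) / β
Z = 0.6931 / 0.77 = 0.900 km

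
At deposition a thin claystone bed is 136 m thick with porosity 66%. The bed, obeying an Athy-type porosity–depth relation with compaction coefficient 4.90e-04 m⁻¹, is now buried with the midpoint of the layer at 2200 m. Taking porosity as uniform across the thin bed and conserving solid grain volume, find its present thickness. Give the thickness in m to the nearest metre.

60 m

Working in km (1 km = 1000 m; k in km⁻¹ = k in m⁻¹ × 1000):
Porosity at 2.2 km: phi = 0.66·exp(−0.49×2.2) = 0.2246
Solid-volume conservation: h(1−phi) = h₀(1−phi₀) ⇒ h = h₀·(1−phi₀)/(1−phi)
h = 0.136 × (1 − 0.66)/(1 − 0.2246) = 0.136 × 0.4385 = 0.0596 km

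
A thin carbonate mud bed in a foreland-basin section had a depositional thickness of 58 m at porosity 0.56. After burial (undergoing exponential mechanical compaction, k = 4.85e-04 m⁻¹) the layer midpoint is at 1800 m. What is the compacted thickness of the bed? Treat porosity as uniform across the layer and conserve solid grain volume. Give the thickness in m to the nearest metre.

33 m

Working in km (1 km = 1000 m; k in km⁻¹ = k in m⁻¹ × 1000):
Porosity at 1.8 km: n = 0.56·exp(−0.485×1.8) = 0.2339
Solid-volume conservation: h(1−n) = h₀(1−n₀) ⇒ h = h₀·(1−n₀)/(1−n)
h = 0.058 × (1 − 0.56)/(1 − 0.2339) = 0.058 × 0.5743 = 0.0333 km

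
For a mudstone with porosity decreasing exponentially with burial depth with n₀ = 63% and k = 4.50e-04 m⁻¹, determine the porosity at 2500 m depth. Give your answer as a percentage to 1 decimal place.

Working in km (1 km = 1000 m; k in km⁻¹ = k in m⁻¹ × 1000):
n = n₀·exp(−k·d) = 0.63 × exp(−0.45 × 2.5) = 0.63 × exp(−1.125)
  = 0.63 × 0.3247 = 0.2045

20.5%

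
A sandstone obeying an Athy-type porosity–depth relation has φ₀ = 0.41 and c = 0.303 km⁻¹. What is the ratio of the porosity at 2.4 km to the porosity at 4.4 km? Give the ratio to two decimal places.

1.83

φ(Z₁)/φ(Z₂) = e^(−c·Z₁)/e^(−c·Z₂) = e^{c(Z₂−Z₁)}
= exp(0.303 × 2) = exp(0.606) = 1.8331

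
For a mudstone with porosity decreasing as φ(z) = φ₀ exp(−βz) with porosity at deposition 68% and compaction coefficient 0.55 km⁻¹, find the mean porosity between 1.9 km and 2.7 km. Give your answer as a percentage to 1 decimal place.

19.3%

⟨φ⟩ = (1/(z₂−z₁)) ∫ φ₀ e^(−βz) dz = φ₀·(e^(−β·z₁) − e^(−β·z₂)) / (β·(z₂−z₁))
e^(−0.55×1.9) = 0.3517; e^(−0.55×2.7) = 0.2265
⟨φ⟩ = 0.68 × (0.3517 − 0.2265) / (0.55 × 0.8) = 0.68 × 0.2845 = 0.1935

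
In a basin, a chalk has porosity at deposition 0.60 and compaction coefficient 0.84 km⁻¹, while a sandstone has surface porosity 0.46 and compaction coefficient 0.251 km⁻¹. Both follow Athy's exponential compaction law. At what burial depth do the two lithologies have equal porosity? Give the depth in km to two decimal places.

0.45 km

Set φ₀ₐ e^(−βₐZ) = φ₀ᵦ e^(−βᵦZ) ⇒ ln(φ₀ₐ/φ₀ᵦ) = (βₐ − βᵦ)·Z
Z = ln(0.6/0.46) / (0.84 − 0.251) = 0.2657 / 0.589 = 0.451 km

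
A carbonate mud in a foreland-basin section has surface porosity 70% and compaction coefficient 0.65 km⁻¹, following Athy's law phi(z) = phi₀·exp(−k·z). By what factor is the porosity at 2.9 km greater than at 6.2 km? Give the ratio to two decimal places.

8.54

phi(z₁)/phi(z₂) = e^(−k·z₁)/e^(−k·z₂) = e^{k(z₂−z₁)}
= exp(0.65 × 3.3) = exp(2.145) = 8.5420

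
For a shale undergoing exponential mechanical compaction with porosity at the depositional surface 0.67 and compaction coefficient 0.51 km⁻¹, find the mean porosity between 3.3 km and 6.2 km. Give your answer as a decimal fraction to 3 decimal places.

⟨n⟩ = (1/(Z₂−Z₁)) ∫ n₀ e^(−cZ) dZ = n₀·(e^(−c·Z₁) − e^(−c·Z₂)) / (c·(Z₂−Z₁))
e^(−0.51×3.3) = 0.1858; e^(−0.51×6.2) = 0.0423
⟨n⟩ = 0.67 × (0.1858 − 0.0423) / (0.51 × 2.9) = 0.67 × 0.0970 = 0.0650

0.065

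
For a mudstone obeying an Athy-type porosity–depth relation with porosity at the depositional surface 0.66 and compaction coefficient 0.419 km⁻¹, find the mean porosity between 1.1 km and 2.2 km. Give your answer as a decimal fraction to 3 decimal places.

⟨n⟩ = (1/(Z₂−Z₁)) ∫ n₀ e^(−kZ) dZ = n₀·(e^(−k·Z₁) − e^(−k·Z₂)) / (k·(Z₂−Z₁))
e^(−0.419×1.1) = 0.6307; e^(−0.419×2.2) = 0.3978
⟨n⟩ = 0.66 × (0.6307 − 0.3978) / (0.419 × 1.1) = 0.66 × 0.5053 = 0.3335

0.334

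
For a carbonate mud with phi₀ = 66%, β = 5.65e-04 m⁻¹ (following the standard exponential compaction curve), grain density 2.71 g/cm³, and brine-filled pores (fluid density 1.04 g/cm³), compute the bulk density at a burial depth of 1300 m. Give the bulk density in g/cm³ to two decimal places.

Working in km (1 km = 1000 m; β in km⁻¹ = β in m⁻¹ × 1000):
Porosity at depth: phi = 0.66·exp(−0.565×1.3) = 0.66×0.4797 = 0.3166
Bulk density: ρ_b = (1−phi)ρ_g + phi·ρ_f = 0.6834×2.71 + 0.3166×1.04
       = 1.852 + 0.329 = 2.181 g/cm³

2.18 g/cm³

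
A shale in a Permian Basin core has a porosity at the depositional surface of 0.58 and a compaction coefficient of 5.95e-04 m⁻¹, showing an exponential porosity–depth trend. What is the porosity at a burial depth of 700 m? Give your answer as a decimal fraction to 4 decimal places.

Working in km (1 km = 1000 m; c in km⁻¹ = c in m⁻¹ × 1000):
φ = φ₀·exp(−c·z) = 0.58 × exp(−0.595 × 0.7) = 0.58 × exp(−0.4165)
  = 0.58 × 0.6594 = 0.3824

0.3824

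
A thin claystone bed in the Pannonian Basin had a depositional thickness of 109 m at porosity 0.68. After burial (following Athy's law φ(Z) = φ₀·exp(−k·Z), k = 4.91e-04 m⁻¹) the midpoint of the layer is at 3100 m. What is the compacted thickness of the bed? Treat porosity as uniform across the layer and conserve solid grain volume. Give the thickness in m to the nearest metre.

Working in km (1 km = 1000 m; k in km⁻¹ = k in m⁻¹ × 1000):
Porosity at 3.1 km: φ = 0.68·exp(−0.491×3.1) = 0.1484
Solid-volume conservation: h(1−φ) = h₀(1−φ₀) ⇒ h = h₀·(1−φ₀)/(1−φ)
h = 0.109 × (1 − 0.68)/(1 − 0.1484) = 0.109 × 0.3758 = 0.0410 km

41 m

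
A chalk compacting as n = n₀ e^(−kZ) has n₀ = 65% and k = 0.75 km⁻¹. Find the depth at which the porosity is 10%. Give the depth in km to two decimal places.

Invert Athy's law: Z = ln(n₀/n) / k
Z = ln(0.65/0.1) / 0.75 = ln(6.5) / 0.75 = 1.8718 / 0.75 = 2.496 km

2.50 km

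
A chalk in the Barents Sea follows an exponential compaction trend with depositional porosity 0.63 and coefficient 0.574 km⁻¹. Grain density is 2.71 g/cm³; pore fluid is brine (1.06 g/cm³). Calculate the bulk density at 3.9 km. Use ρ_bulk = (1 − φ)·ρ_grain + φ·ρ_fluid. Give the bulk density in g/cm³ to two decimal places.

2.60 g/cm³

Porosity at depth: phi = 0.63·exp(−0.574×3.9) = 0.63×0.1066 = 0.0672
Bulk density: ρ_b = (1−phi)ρ_g + phi·ρ_f = 0.9328×2.71 + 0.0672×1.06
       = 2.528 + 0.071 = 2.599 g/cm³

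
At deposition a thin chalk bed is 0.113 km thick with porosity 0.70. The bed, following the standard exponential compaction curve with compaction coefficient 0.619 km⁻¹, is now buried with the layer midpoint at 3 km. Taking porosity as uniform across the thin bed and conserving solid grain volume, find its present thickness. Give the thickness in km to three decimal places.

0.038 km

Porosity at 3 km: phi = 0.7·exp(−0.619×3) = 0.1093
Solid-volume conservation: h(1−phi) = h₀(1−phi₀) ⇒ h = h₀·(1−phi₀)/(1−phi)
h = 0.113 × (1 − 0.7)/(1 − 0.1093) = 0.113 × 0.3368 = 0.0381 km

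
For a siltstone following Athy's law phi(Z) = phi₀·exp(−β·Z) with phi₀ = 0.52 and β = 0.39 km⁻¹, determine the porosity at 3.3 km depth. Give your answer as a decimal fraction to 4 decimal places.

0.1436

phi = phi₀·exp(−β·Z) = 0.52 × exp(−0.39 × 3.3) = 0.52 × exp(−1.287)
  = 0.52 × 0.2761 = 0.1436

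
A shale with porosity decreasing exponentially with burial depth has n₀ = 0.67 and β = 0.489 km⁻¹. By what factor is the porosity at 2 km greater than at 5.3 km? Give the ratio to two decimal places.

5.02

n(d₁)/n(d₂) = e^(−β·d₁)/e^(−β·d₂) = e^{β(d₂−d₁)}
= exp(0.489 × 3.3) = exp(1.614) = 5.0214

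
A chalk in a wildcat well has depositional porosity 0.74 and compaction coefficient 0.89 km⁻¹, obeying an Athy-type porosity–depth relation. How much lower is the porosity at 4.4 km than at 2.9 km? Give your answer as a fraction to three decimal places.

0.041

phi(2.9) = 0.74·e^(−0.89×2.9) = 0.0560
phi(4.4) = 0.74·e^(−0.89×4.4) = 0.0147
Δphi = 0.0560 − 0.0147 = 0.0413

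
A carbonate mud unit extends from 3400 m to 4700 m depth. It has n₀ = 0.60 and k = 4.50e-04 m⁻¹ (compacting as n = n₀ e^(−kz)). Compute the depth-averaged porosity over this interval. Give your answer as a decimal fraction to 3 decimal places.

Working in km (1 km = 1000 m; k in km⁻¹ = k in m⁻¹ × 1000):
⟨n⟩ = (1/(z₂−z₁)) ∫ n₀ e^(−kz) dz = n₀·(e^(−k·z₁) − e^(−k·z₂)) / (k·(z₂−z₁))
e^(−0.45×3.4) = 0.2165; e^(−0.45×4.7) = 0.1206
⟨n⟩ = 0.6 × (0.2165 − 0.1206) / (0.45 × 1.3) = 0.6 × 0.1639 = 0.0984

0.098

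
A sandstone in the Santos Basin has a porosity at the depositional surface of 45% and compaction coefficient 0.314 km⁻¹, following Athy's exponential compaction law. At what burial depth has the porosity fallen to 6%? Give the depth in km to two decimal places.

Invert Athy's law: z = ln(n₀/n) / k
z = ln(0.45/0.06) / 0.314 = ln(7.5) / 0.314 = 2.0149 / 0.314 = 6.417 km

6.42 km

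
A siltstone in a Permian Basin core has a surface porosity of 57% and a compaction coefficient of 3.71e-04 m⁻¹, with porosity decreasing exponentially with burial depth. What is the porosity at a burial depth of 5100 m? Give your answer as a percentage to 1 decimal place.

Working in km (1 km = 1000 m; k in km⁻¹ = k in m⁻¹ × 1000):
phi = phi₀·exp(−k·z) = 0.57 × exp(−0.371 × 5.1) = 0.57 × exp(−1.892)
  = 0.57 × 0.1508 = 0.0859

8.6%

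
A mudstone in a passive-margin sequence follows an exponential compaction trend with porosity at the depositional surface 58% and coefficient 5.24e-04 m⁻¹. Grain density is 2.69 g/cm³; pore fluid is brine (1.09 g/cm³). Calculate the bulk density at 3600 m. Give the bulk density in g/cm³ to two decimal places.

Working in km (1 km = 1000 m; c in km⁻¹ = c in m⁻¹ × 1000):
Porosity at depth: n = 0.58·exp(−0.524×3.6) = 0.58×0.1516 = 0.0879
Bulk density: ρ_b = (1−n)ρ_g + n·ρ_f = 0.9121×2.69 + 0.0879×1.09
       = 2.453 + 0.096 = 2.549 g/cm³

2.55 g/cm³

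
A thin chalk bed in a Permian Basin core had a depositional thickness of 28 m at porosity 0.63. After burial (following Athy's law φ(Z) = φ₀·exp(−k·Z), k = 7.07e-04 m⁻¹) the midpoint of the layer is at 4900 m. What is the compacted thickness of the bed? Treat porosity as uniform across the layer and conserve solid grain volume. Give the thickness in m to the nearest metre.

Working in km (1 km = 1000 m; k in km⁻¹ = k in m⁻¹ × 1000):
Porosity at 4.9 km: φ = 0.63·exp(−0.707×4.9) = 0.0197
Solid-volume conservation: h(1−φ) = h₀(1−φ₀) ⇒ h = h₀·(1−φ₀)/(1−φ)
h = 0.028 × (1 − 0.63)/(1 − 0.0197) = 0.028 × 0.3774 = 0.0106 km

11 m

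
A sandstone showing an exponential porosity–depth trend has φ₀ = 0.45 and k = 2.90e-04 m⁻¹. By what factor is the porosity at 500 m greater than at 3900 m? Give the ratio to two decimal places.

Working in km (1 km = 1000 m; k in km⁻¹ = k in m⁻¹ × 1000):
φ(Z₁)/φ(Z₂) = e^(−k·Z₁)/e^(−k·Z₂) = e^{k(Z₂−Z₁)}
= exp(0.29 × 3.4) = exp(0.986) = 2.6805

2.68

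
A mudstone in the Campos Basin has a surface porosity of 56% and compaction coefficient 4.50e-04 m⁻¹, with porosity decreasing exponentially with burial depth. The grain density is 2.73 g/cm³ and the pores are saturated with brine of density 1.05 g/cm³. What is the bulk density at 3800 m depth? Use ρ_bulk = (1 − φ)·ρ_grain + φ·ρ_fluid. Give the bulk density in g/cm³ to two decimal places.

Working in km (1 km = 1000 m; c in km⁻¹ = c in m⁻¹ × 1000):
Porosity at depth: n = 0.56·exp(−0.45×3.8) = 0.56×0.1809 = 0.1013
Bulk density: ρ_b = (1−n)ρ_g + n·ρ_f = 0.8987×2.73 + 0.1013×1.05
       = 2.453 + 0.106 = 2.560 g/cm³

2.56 g/cm³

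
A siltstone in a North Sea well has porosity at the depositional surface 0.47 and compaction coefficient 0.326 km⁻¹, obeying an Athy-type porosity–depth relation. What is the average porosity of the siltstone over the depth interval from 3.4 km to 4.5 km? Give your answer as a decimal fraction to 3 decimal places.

⟨phi⟩ = (1/(Z₂−Z₁)) ∫ phi₀ e^(−kZ) dZ = phi₀·(e^(−k·Z₁) − e^(−k·Z₂)) / (k·(Z₂−Z₁))
e^(−0.326×3.4) = 0.3301; e^(−0.326×4.5) = 0.2306
⟨phi⟩ = 0.47 × (0.3301 − 0.2306) / (0.326 × 1.1) = 0.47 × 0.2774 = 0.1304

0.130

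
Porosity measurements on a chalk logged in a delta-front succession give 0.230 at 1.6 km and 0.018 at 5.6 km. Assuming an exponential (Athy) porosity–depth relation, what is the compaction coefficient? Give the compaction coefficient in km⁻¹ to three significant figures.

0.637 km⁻¹

Athy: n(d) = n₀ e^(−βd) ⇒ n₁/n₂ = e^{β(d₂−d₁)} ⇒ β = ln(n₁/n₂)/(d₂−d₁)
β = ln(0.23/0.018) / (5.6 − 1.6) = ln(12.78) / 4 = 2.5477 / 4 = 0.6369 km⁻¹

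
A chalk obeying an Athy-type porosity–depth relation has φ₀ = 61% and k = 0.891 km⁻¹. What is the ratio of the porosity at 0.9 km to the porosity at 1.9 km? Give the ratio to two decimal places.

2.44

φ(Z₁)/φ(Z₂) = e^(−k·Z₁)/e^(−k·Z₂) = e^{k(Z₂−Z₁)}
= exp(0.891 × 1) = exp(0.891) = 2.4376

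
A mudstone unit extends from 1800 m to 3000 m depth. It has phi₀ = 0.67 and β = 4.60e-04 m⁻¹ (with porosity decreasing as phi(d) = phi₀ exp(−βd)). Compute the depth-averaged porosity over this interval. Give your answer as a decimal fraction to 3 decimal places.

Working in km (1 km = 1000 m; β in km⁻¹ = β in m⁻¹ × 1000):
⟨phi⟩ = (1/(d₂−d₁)) ∫ phi₀ e^(−βd) dd = phi₀·(e^(−β·d₁) − e^(−β·d₂)) / (β·(d₂−d₁))
e^(−0.46×1.8) = 0.4369; e^(−0.46×3) = 0.2516
⟨phi⟩ = 0.67 × (0.4369 − 0.2516) / (0.46 × 1.2) = 0.67 × 0.3358 = 0.2250

0.225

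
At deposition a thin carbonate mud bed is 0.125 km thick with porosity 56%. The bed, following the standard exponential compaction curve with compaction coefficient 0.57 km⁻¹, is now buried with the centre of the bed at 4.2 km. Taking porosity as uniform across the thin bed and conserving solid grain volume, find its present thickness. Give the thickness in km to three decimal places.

0.058 km

Porosity at 4.2 km: φ = 0.56·exp(−0.57×4.2) = 0.0511
Solid-volume conservation: h(1−φ) = h₀(1−φ₀) ⇒ h = h₀·(1−φ₀)/(1−φ)
h = 0.125 × (1 − 0.56)/(1 − 0.0511) = 0.125 × 0.4637 = 0.0580 km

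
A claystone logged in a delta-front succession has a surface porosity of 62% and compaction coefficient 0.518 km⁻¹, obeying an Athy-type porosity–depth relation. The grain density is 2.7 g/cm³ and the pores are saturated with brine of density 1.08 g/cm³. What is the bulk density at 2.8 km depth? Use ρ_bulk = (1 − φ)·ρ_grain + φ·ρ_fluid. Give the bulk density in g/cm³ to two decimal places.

2.46 g/cm³

Porosity at depth: n = 0.62·exp(−0.518×2.8) = 0.62×0.2345 = 0.1454
Bulk density: ρ_b = (1−n)ρ_g + n·ρ_f = 0.8546×2.7 + 0.1454×1.08
       = 2.307 + 0.157 = 2.464 g/cm³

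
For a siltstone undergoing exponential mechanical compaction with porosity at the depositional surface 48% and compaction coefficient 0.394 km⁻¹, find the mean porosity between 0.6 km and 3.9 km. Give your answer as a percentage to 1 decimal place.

21.2%

⟨phi⟩ = (1/(d₂−d₁)) ∫ phi₀ e^(−kd) dd = phi₀·(e^(−k·d₁) − e^(−k·d₂)) / (k·(d₂−d₁))
e^(−0.394×0.6) = 0.7895; e^(−0.394×3.9) = 0.2151
⟨phi⟩ = 0.48 × (0.7895 − 0.2151) / (0.394 × 3.3) = 0.48 × 0.4417 = 0.2120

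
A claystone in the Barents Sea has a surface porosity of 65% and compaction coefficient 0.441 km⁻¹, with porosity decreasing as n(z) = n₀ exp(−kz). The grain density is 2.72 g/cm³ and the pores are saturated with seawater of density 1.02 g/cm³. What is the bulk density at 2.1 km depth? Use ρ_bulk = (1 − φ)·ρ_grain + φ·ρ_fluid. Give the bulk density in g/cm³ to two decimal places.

Porosity at depth: n = 0.65·exp(−0.441×2.1) = 0.65×0.3961 = 0.2575
Bulk density: ρ_b = (1−n)ρ_g + n·ρ_f = 0.7425×2.72 + 0.2575×1.02
       = 2.020 + 0.263 = 2.282 g/cm³

2.28 g/cm³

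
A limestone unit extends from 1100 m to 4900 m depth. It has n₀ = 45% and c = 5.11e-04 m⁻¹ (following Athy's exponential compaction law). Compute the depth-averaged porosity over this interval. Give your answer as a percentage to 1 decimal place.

Working in km (1 km = 1000 m; c in km⁻¹ = c in m⁻¹ × 1000):
⟨n⟩ = (1/(Z₂−Z₁)) ∫ n₀ e^(−cZ) dZ = n₀·(e^(−c·Z₁) − e^(−c·Z₂)) / (c·(Z₂−Z₁))
e^(−0.511×1.1) = 0.5700; e^(−0.511×4.9) = 0.0818
⟨n⟩ = 0.45 × (0.5700 − 0.0818) / (0.511 × 3.8) = 0.45 × 0.2514 = 0.1131

11.3%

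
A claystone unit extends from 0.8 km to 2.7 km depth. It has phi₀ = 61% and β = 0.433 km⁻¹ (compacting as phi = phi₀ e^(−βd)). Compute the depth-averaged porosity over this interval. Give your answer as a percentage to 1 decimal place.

29.4%

⟨phi⟩ = (1/(d₂−d₁)) ∫ phi₀ e^(−βd) dd = phi₀·(e^(−β·d₁) − e^(−β·d₂)) / (β·(d₂−d₁))
e^(−0.433×0.8) = 0.7072; e^(−0.433×2.7) = 0.3106
⟨phi⟩ = 0.61 × (0.7072 − 0.3106) / (0.433 × 1.9) = 0.61 × 0.4821 = 0.2941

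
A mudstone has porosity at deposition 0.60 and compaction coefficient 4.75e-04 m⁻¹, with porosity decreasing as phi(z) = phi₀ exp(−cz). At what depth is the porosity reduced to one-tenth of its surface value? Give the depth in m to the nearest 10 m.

4850 m

Working in km (1 km = 1000 m; c in km⁻¹ = c in m⁻¹ × 1000):
phi/phi₀ = 1/10 ⇒ exp(−c·z) = 1/10 ⇒ z = ln(10) / c
z = 2.3026 / 0.475 = 4.848 km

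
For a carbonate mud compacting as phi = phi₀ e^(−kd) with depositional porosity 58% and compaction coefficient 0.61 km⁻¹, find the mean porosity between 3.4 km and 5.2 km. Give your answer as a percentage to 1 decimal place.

⟨phi⟩ = (1/(d₂−d₁)) ∫ phi₀ e^(−kd) dd = phi₀·(e^(−k·d₁) − e^(−k·d₂)) / (k·(d₂−d₁))
e^(−0.61×3.4) = 0.1257; e^(−0.61×5.2) = 0.0419
⟨phi⟩ = 0.58 × (0.1257 − 0.0419) / (0.61 × 1.8) = 0.58 × 0.0763 = 0.0442

4.4%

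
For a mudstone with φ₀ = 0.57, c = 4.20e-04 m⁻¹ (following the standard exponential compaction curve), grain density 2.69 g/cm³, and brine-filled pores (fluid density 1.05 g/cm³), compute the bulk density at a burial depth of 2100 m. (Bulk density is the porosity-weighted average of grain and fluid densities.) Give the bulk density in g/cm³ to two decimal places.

Working in km (1 km = 1000 m; c in km⁻¹ = c in m⁻¹ × 1000):
Porosity at depth: φ = 0.57·exp(−0.42×2.1) = 0.57×0.4140 = 0.2360
Bulk density: ρ_b = (1−φ)ρ_g + φ·ρ_f = 0.7640×2.69 + 0.2360×1.05
       = 2.055 + 0.248 = 2.303 g/cm³

2.30 g/cm³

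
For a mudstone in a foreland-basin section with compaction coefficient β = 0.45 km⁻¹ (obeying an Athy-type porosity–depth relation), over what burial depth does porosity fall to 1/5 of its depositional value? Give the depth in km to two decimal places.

3.58 km

n/n₀ = 1/5 ⇒ exp(−β·Z) = 1/5 ⇒ Z = ln(5) / β
Z = 1.6094 / 0.45 = 3.577 km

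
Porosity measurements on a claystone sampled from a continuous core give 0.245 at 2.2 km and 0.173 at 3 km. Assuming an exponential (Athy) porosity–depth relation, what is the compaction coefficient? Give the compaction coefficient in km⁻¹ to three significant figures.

Athy: n(Z) = n₀ e^(−cZ) ⇒ n₁/n₂ = e^{c(Z₂−Z₁)} ⇒ c = ln(n₁/n₂)/(Z₂−Z₁)
c = ln(0.245/0.173) / (3 − 2.2) = ln(1.416) / 0.8 = 0.3480 / 0.8 = 0.435 km⁻¹

0.435 km⁻¹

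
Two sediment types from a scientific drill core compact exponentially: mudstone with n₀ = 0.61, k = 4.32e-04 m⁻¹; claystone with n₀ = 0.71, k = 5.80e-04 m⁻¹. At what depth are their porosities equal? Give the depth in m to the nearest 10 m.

Working in km (1 km = 1000 m; k in km⁻¹ = k in m⁻¹ × 1000):
Set n₀ₐ e^(−kₐz) = n₀ᵦ e^(−kᵦz) ⇒ ln(n₀ₐ/n₀ᵦ) = (kₐ − kᵦ)·z
z = ln(0.61/0.71) / (0.432 − 0.58) = -0.1518 / -0.148 = 1.026 km

1030 m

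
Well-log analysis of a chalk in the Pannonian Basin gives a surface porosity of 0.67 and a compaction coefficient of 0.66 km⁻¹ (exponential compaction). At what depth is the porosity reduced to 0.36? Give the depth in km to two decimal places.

0.94 km

Invert Athy's law: z = ln(n₀/n) / c
z = ln(0.67/0.36) / 0.66 = ln(1.861) / 0.66 = 0.6212 / 0.66 = 0.941 km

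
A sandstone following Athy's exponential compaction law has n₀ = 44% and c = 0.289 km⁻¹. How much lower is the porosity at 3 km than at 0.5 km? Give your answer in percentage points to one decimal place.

n(0.5) = 0.44·e^(−0.289×0.5) = 0.3808
n(3) = 0.44·e^(−0.289×3) = 0.1849
Δn = 0.3808 − 0.1849 = 0.1959

19.6 percentage points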